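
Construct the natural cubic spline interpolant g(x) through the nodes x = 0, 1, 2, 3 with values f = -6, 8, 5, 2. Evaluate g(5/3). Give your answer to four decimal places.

6.9235

Let m_i = g''(x_i). Step sizes h_i = 1, 1, 1; slopes of the chords Δ_i = (y_(i+1) - y_i)/h_i = 14, -3, -3.
  1·m_0 + 4·m_1 + 1·m_2 = 6(Δ_1 - Δ_0) = -102
  1·m_1 + 4·m_2 + 1·m_3 = 6(Δ_2 - Δ_1) = 0
Natural end conditions: m_0 = m_3 = 0.
Solving the tridiagonal system: m_0 = 0, m_1 = -136/5, m_2 = 34/5, m_3 = 0.
On [1, 2], g(x) = 8 + 74/15·(x - 1) - 68/5·(x - 1)² + 17/3·(x - 1)³.
With (x - 1) = 2/3: g(5/3) = 2804/405.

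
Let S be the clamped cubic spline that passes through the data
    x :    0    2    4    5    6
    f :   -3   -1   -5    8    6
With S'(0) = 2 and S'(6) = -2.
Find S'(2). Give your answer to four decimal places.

Write m_i for S''(x_i). With h_i = 2, 2, 1, 1 and divided differences Δ_i = 1, -2, 13, -2, the continuity of S' gives the tridiagonal system
  2·m_0 + 8·m_1 + 2·m_2 = 6(Δ_1 - Δ_0) = -18
  2·m_1 + 6·m_2 + 1·m_3 = 6(Δ_2 - Δ_1) = 90
  1·m_2 + 4·m_3 + 1·m_4 = 6(Δ_3 - Δ_2) = -90
Clamped end conditions give two more equations: 2h_0·m_0 + h_0·m_1 = 6(Δ_0 - S'(0)) = -6 and h_3·m_3 + 2h_3·m_4 = 6(S'(6) - Δ_3) = 0.
Solving the tridiagonal system: m_0 = 61/21, m_1 = -185/21, m_2 = 70/3, m_3 = -680/21, m_4 = 340/21.
On [2, 4], S'(x) = b_1 + 2c_1·(x - 2) + 3d_1·(x - 2)² with b_1 = Δ_1 - h_1(2m_1 + m_2)/6 = -82/21, c_1 = m_1/2 = -185/42, d_1 = (m_2 - m_1)/(6h_1) = 75/28. So S'(2) = -82/21.

-3.9048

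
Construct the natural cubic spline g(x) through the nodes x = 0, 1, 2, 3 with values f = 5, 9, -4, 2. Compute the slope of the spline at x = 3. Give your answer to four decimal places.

Put M_i = g'' at the i-th knot. Here h = (1, 1, 1) and Δ = (4, -13, 6), so the interior equations h_(i-1)·M_(i-1) + 2(h_(i-1)+h_i)·M_i + h_i·M_(i+1) = 6(Δ_i − Δ_(i-1)) read
  1·M_0 + 4·M_1 + 1·M_2 = 6(Δ_1 - Δ_0) = -102
  1·M_1 + 4·M_2 + 1·M_3 = 6(Δ_2 - Δ_1) = 114
Natural end conditions: M_0 = M_3 = 0.
Hence M_0 = 0, M_1 = -174/5, M_2 = 186/5, M_3 = 0.
On [2, 3], g'(x) = b_2 + 2c_2·(x - 2) + 3d_2·(x - 2)² with b_2 = Δ_2 - h_2(2M_2 + M_3)/6 = -32/5, c_2 = M_2/2 = 93/5, d_2 = (M_3 - M_2)/(6h_2) = -31/5. So g'(3) = 61/5.

12.2000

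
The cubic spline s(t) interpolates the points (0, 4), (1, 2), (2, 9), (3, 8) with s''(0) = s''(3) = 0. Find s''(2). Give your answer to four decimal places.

With M_i denoting the second derivative at x_i, h_i = 1, 1, 1, and Δ_i = (y_(i+1) − y_i)/h_i = -2, 7, -1:
  1·M_0 + 4·M_1 + 1·M_2 = 6(Δ_1 - Δ_0) = 54
  1·M_1 + 4·M_2 + 1·M_3 = 6(Δ_2 - Δ_1) = -48
Natural end conditions: M_0 = M_3 = 0.
Forward elimination and back-substitution give M_0 = 0, M_1 = 88/5, M_2 = -82/5, M_3 = 0.

-16.4000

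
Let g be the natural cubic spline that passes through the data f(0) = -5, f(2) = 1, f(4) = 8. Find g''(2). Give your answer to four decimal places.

0.3750

Put M_i = g'' at the i-th knot. Here h = (2, 2) and Δ = (3, 7/2), so the interior equations h_(i-1)·M_(i-1) + 2(h_(i-1)+h_i)·M_i + h_i·M_(i+1) = 6(Δ_i − Δ_(i-1)) read
  2·M_0 + 8·M_1 + 2·M_2 = 6(Δ_1 - Δ_0) = 3
Natural end conditions: M_0 = M_2 = 0.
Solving: M_0 = 0, M_1 = 3/8, M_2 = 0.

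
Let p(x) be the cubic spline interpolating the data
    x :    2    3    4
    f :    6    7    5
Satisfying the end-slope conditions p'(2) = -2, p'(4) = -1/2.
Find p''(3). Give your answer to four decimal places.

-10.5000

Put M_i = p'' at the i-th knot. Here h = (1, 1) and Δ = (1, -2), so the interior equations h_(i-1)·M_(i-1) + 2(h_(i-1)+h_i)·M_i + h_i·M_(i+1) = 6(Δ_i − Δ_(i-1)) read
  1·M_0 + 4·M_1 + 1·M_2 = 6(Δ_1 - Δ_0) = -18
Clamped end conditions give two more equations: 2h_0·M_0 + h_0·M_1 = 6(Δ_0 - p'(2)) = 18 and h_1·M_1 + 2h_1·M_2 = 6(p'(4) - Δ_1) = 9.
Hence M_0 = 57/4, M_1 = -21/2, M_2 = 39/4.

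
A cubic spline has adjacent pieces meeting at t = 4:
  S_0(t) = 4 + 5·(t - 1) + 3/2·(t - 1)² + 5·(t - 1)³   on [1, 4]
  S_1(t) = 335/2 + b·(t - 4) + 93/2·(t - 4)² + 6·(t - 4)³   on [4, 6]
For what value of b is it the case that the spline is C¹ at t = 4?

S_0'(t) = 5 + 3·(t - 1) + 15·(t - 1)², so S_0'(4) = 149. On the right, S_1'(4) = b, so b = 149.

149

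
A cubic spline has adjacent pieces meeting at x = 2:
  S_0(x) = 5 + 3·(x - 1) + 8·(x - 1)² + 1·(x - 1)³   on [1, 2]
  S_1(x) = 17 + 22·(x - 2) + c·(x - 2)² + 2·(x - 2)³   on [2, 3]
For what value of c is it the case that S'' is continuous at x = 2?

11

S_0''(x) = 16 + 6·(x - 1), so S_0''(2) = 22. On the right, S_1''(2) = 2c, so c = 11.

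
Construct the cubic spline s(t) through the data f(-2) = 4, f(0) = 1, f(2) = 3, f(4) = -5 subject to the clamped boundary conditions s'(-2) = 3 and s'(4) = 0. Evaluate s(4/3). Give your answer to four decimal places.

3.0148

Let M_i = s''(x_i). Step sizes h_i = 2, 2, 2; slopes of the chords Δ_i = (y_(i+1) - y_i)/h_i = -3/2, 1, -4.
  2·M_0 + 8·M_1 + 2·M_2 = 6(Δ_1 - Δ_0) = 15
  2·M_1 + 8·M_2 + 2·M_3 = 6(Δ_2 - Δ_1) = -30
Clamped end conditions give two more equations: 2h_0·M_0 + h_0·M_1 = 6(Δ_0 - s'(-2)) = -27 and h_2·M_2 + 2h_2·M_3 = 6(s'(4) - Δ_2) = 24.
Forward elimination and back-substitution give M_0 = -99/10, M_1 = 63/10, M_2 = -39/5, M_3 = 99/10.
On [0, 2], s(t) = 1 - 3/5·t + 63/20·t² - 47/40·t³.
With t = 4/3: s(4/3) = 407/135.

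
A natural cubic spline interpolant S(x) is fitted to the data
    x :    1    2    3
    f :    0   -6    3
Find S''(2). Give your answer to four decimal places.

22.5000

Put m_i = S'' at the i-th knot. Here h = (1, 1) and Δ = (-6, 9), so the interior equations h_(i-1)·m_(i-1) + 2(h_(i-1)+h_i)·m_i + h_i·m_(i+1) = 6(Δ_i − Δ_(i-1)) read
  1·m_0 + 4·m_1 + 1·m_2 = 6(Δ_1 - Δ_0) = 90
Natural end conditions: m_0 = m_2 = 0.
Solving the tridiagonal system: m_0 = 0, m_1 = 45/2, m_2 = 0.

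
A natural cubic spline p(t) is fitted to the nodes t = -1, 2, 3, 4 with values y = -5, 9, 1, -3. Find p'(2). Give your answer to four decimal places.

Put m_i = p'' at the i-th knot. Here h = (3, 1, 1) and Δ = (14/3, -8, -4), so the interior equations h_(i-1)·m_(i-1) + 2(h_(i-1)+h_i)·m_i + h_i·m_(i+1) = 6(Δ_i − Δ_(i-1)) read
  3·m_0 + 8·m_1 + 1·m_2 = 6(Δ_1 - Δ_0) = -76
  1·m_1 + 4·m_2 + 1·m_3 = 6(Δ_2 - Δ_1) = 24
Natural end conditions: m_0 = m_3 = 0.
Solving the tridiagonal system: m_0 = 0, m_1 = -328/31, m_2 = 268/31, m_3 = 0.
On [2, 3], p'(t) = b_1 + 2c_1·(t - 2) + 3d_1·(t - 2)² with b_1 = Δ_1 - h_1(2m_1 + m_2)/6 = -550/93, c_1 = m_1/2 = -164/31, d_1 = (m_2 - m_1)/(6h_1) = 298/93. So p'(2) = -550/93.

-5.9140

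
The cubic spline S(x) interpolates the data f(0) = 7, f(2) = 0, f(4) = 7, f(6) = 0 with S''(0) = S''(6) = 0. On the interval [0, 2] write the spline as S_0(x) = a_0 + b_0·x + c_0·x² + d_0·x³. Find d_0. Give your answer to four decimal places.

Let σ_i = S''(x_i). Step sizes h_i = 2, 2, 2; slopes of the chords Δ_i = (y_(i+1) - y_i)/h_i = -7/2, 7/2, -7/2.
  2·σ_0 + 8·σ_1 + 2·σ_2 = 6(Δ_1 - Δ_0) = 42
  2·σ_1 + 8·σ_2 + 2·σ_3 = 6(Δ_2 - Δ_1) = -42
Natural end conditions: σ_0 = σ_3 = 0.
Solving: σ_0 = 0, σ_1 = 7, σ_2 = -7, σ_3 = 0.
On [0, 2], with S_0(x) = a_0 + b_0·x + c_0·x² + d_0·x³: c_0 = σ_0/2 = 0, d_0 = (σ_1 - σ_0)/(6h_0) = 7/12, b_0 = Δ_0 - h_0(2σ_0 + σ_1)/6 = -35/6.

0.5833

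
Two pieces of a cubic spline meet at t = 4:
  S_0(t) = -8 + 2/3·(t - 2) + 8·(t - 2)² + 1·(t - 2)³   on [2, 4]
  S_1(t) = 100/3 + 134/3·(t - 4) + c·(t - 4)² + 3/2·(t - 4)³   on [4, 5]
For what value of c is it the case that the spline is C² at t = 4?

S_0''(t) = 16 + 6·(t - 2), so S_0''(4) = 28. On the right, S_1''(4) = 2c, so c = 14.

14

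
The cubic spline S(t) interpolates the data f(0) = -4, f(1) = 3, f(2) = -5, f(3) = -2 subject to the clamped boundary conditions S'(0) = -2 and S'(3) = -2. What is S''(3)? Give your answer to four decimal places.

Write M_i for S''(x_i). With h_i = 1, 1, 1 and divided differences Δ_i = 7, -8, 3, the continuity of S' gives the tridiagonal system
  1·M_0 + 4·M_1 + 1·M_2 = 6(Δ_1 - Δ_0) = -90
  1·M_1 + 4·M_2 + 1·M_3 = 6(Δ_2 - Δ_1) = 66
Clamped end conditions give two more equations: 2h_0·M_0 + h_0·M_1 = 6(Δ_0 - S'(0)) = 54 and h_2·M_2 + 2h_2·M_3 = 6(S'(3) - Δ_2) = -30.
Solving: M_0 = 244/5, M_1 = -218/5, M_2 = 178/5, M_3 = -164/5.

-32.8000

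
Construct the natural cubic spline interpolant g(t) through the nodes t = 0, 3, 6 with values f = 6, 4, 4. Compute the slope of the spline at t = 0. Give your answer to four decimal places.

With σ_i denoting the second derivative at x_i, h_i = 3, 3, and Δ_i = (y_(i+1) − y_i)/h_i = -2/3, 0:
  3·σ_0 + 12·σ_1 + 3·σ_2 = 6(Δ_1 - Δ_0) = 4
Natural end conditions: σ_0 = σ_2 = 0.
Hence σ_0 = 0, σ_1 = 1/3, σ_2 = 0.
On [0, 3], g'(t) = b_0 + 2c_0·t + 3d_0·t² with b_0 = Δ_0 - h_0(2σ_0 + σ_1)/6 = -5/6, c_0 = σ_0/2 = 0, d_0 = (σ_1 - σ_0)/(6h_0) = 1/54. So g'(0) = -5/6.

-0.8333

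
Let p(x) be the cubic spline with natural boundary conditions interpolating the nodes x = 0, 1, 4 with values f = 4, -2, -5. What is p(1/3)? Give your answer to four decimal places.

1.8148

Write M_i for p''(x_i). With h_i = 1, 3 and divided differences Δ_i = -6, -1, the continuity of p' gives the tridiagonal system
  1·M_0 + 8·M_1 + 3·M_2 = 6(Δ_1 - Δ_0) = 30
Natural end conditions: M_0 = M_2 = 0.
Solving the tridiagonal system: M_0 = 0, M_1 = 15/4, M_2 = 0.
On [0, 1], p(x) = 4 - 53/8·x + 0·x² + 5/8·x³.
With x = 1/3: p(1/3) = 49/27.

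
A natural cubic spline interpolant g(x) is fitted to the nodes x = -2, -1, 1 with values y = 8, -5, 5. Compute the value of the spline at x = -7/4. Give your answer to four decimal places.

4.0469

With σ_i denoting the second derivative at x_i, h_i = 1, 2, and Δ_i = (y_(i+1) − y_i)/h_i = -13, 5:
  1·σ_0 + 6·σ_1 + 2·σ_2 = 6(Δ_1 - Δ_0) = 108
Natural end conditions: σ_0 = σ_2 = 0.
Hence σ_0 = 0, σ_1 = 18, σ_2 = 0.
On [-2, -1], g(x) = 8 - 16·(x + 2) + 0·(x + 2)² + 3·(x + 2)³.
With (x + 2) = 1/4: g(-7/4) = 259/64.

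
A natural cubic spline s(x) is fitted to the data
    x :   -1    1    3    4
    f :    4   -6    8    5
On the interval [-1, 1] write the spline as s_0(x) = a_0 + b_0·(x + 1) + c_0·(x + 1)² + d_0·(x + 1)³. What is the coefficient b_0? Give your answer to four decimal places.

-9.1818

Write M_i for s''(x_i). With h_i = 2, 2, 1 and divided differences Δ_i = -5, 7, -3, the continuity of s' gives the tridiagonal system
  2·M_0 + 8·M_1 + 2·M_2 = 6(Δ_1 - Δ_0) = 72
  2·M_1 + 6·M_2 + 1·M_3 = 6(Δ_2 - Δ_1) = -60
Natural end conditions: M_0 = M_3 = 0.
Forward elimination and back-substitution give M_0 = 0, M_1 = 138/11, M_2 = -156/11, M_3 = 0.
On [-1, 1], with s_0(x) = a_0 + b_0·(x + 1) + c_0·(x + 1)² + d_0·(x + 1)³: c_0 = M_0/2 = 0, d_0 = (M_1 - M_0)/(6h_0) = 23/22, b_0 = Δ_0 - h_0(2M_0 + M_1)/6 = -101/11.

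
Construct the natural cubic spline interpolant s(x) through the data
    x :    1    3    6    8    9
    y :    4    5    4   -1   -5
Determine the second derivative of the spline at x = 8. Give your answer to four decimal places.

Write σ_i for s''(x_i). With h_i = 2, 3, 2, 1 and divided differences Δ_i = 1/2, -1/3, -5/2, -4, the continuity of s' gives the tridiagonal system
  2·σ_0 + 10·σ_1 + 3·σ_2 = 6(Δ_1 - Δ_0) = -5
  3·σ_1 + 10·σ_2 + 2·σ_3 = 6(Δ_2 - Δ_1) = -13
  2·σ_2 + 6·σ_3 + 1·σ_4 = 6(Δ_3 - Δ_2) = -9
Natural end conditions: σ_0 = σ_4 = 0.
Forward elimination and back-substitution give σ_0 = 0, σ_1 = -50/253, σ_2 = -255/253, σ_3 = -589/506, σ_4 = 0.

-1.1640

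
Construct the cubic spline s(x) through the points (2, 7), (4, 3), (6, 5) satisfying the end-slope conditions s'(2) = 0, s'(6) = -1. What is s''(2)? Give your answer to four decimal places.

-5.5000

Write m_i for s''(x_i). With h_i = 2, 2 and divided differences Δ_i = -2, 1, the continuity of s' gives the tridiagonal system
  2·m_0 + 8·m_1 + 2·m_2 = 6(Δ_1 - Δ_0) = 18
Clamped end conditions give two more equations: 2h_0·m_0 + h_0·m_1 = 6(Δ_0 - s'(2)) = -12 and h_1·m_1 + 2h_1·m_2 = 6(s'(6) - Δ_1) = -12.
Hence m_0 = -11/2, m_1 = 5, m_2 = -11/2.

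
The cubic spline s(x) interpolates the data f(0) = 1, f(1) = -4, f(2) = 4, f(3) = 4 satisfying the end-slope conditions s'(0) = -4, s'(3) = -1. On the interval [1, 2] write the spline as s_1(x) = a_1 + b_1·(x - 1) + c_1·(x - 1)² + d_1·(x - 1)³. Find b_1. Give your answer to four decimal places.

1.8000

Let M_i = s''(x_i). Step sizes h_i = 1, 1, 1; slopes of the chords Δ_i = (y_(i+1) - y_i)/h_i = -5, 8, 0.
  1·M_0 + 4·M_1 + 1·M_2 = 6(Δ_1 - Δ_0) = 78
  1·M_1 + 4·M_2 + 1·M_3 = 6(Δ_2 - Δ_1) = -48
Clamped end conditions give two more equations: 2h_0·M_0 + h_0·M_1 = 6(Δ_0 - s'(0)) = -6 and h_2·M_2 + 2h_2·M_3 = 6(s'(3) - Δ_2) = -6.
Solving: M_0 = -88/5, M_1 = 146/5, M_2 = -106/5, M_3 = 38/5.
On [1, 2], with s_1(x) = a_1 + b_1·(x - 1) + c_1·(x - 1)² + d_1·(x - 1)³: c_1 = M_1/2 = 73/5, d_1 = (M_2 - M_1)/(6h_1) = -42/5, b_1 = Δ_1 - h_1(2M_1 + M_2)/6 = 9/5.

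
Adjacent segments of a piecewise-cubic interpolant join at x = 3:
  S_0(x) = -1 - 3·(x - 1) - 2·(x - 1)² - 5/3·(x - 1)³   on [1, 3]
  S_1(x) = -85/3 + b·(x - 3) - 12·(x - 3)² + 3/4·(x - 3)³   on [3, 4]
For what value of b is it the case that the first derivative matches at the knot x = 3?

S_0'(x) = -3 - 4·(x - 1) - 5·(x - 1)², so S_0'(3) = -31. On the right, S_1'(3) = b, so b = -31.

-31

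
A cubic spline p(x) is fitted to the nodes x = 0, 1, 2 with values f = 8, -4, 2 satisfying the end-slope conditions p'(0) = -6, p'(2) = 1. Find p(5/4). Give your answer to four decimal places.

Put M_i = p'' at the i-th knot. Here h = (1, 1) and Δ = (-12, 6), so the interior equations h_(i-1)·M_(i-1) + 2(h_(i-1)+h_i)·M_i + h_i·M_(i+1) = 6(Δ_i − Δ_(i-1)) read
  1·M_0 + 4·M_1 + 1·M_2 = 6(Δ_1 - Δ_0) = 108
Clamped end conditions give two more equations: 2h_0·M_0 + h_0·M_1 = 6(Δ_0 - p'(0)) = -36 and h_1·M_1 + 2h_1·M_2 = 6(p'(2) - Δ_1) = -30.
Forward elimination and back-substitution give M_0 = -83/2, M_1 = 47, M_2 = -77/2.
On [1, 2], p(x) = -4 - 13/4·(x - 1) + 47/2·(x - 1)² - 57/4·(x - 1)³.
With (x - 1) = 1/4: p(5/4) = -913/256.

-3.5664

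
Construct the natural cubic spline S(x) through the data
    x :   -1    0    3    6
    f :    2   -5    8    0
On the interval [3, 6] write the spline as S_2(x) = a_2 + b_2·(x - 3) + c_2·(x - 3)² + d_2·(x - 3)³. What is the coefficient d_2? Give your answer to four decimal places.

Put M_i = S'' at the i-th knot. Here h = (1, 3, 3) and Δ = (-7, 13/3, -8/3), so the interior equations h_(i-1)·M_(i-1) + 2(h_(i-1)+h_i)·M_i + h_i·M_(i+1) = 6(Δ_i − Δ_(i-1)) read
  1·M_0 + 8·M_1 + 3·M_2 = 6(Δ_1 - Δ_0) = 68
  3·M_1 + 12·M_2 + 3·M_3 = 6(Δ_2 - Δ_1) = -42
Natural end conditions: M_0 = M_3 = 0.
Forward elimination and back-substitution give M_0 = 0, M_1 = 314/29, M_2 = -180/29, M_3 = 0.
On [3, 6], with S_2(x) = a_2 + b_2·(x - 3) + c_2·(x - 3)² + d_2·(x - 3)³: c_2 = M_2/2 = -90/29, d_2 = (M_3 - M_2)/(6h_2) = 10/29, b_2 = Δ_2 - h_2(2M_2 + M_3)/6 = 308/87.

0.3448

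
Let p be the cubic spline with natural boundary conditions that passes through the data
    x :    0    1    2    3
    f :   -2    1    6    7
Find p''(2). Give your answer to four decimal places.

-7.2000

Write M_i for p''(x_i). With h_i = 1, 1, 1 and divided differences Δ_i = 3, 5, 1, the continuity of p' gives the tridiagonal system
  1·M_0 + 4·M_1 + 1·M_2 = 6(Δ_1 - Δ_0) = 12
  1·M_1 + 4·M_2 + 1·M_3 = 6(Δ_2 - Δ_1) = -24
Natural end conditions: M_0 = M_3 = 0.
Hence M_0 = 0, M_1 = 24/5, M_2 = -36/5, M_3 = 0.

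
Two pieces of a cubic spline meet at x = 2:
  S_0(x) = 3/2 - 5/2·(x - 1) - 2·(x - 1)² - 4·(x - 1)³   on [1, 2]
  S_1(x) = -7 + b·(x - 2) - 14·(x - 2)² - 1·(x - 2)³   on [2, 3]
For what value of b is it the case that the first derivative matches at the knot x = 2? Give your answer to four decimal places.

-18.5000

S_0'(x) = -5/2 - 4·(x - 1) - 12·(x - 1)², so S_0'(2) = -37/2. On the right, S_1'(2) = b, so b = -37/2.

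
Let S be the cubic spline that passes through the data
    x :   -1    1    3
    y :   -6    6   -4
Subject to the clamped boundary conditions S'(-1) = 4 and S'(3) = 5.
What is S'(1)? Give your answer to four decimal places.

Let σ_i = S''(x_i). Step sizes h_i = 2, 2; slopes of the chords Δ_i = (y_(i+1) - y_i)/h_i = 6, -5.
  2·σ_0 + 8·σ_1 + 2·σ_2 = 6(Δ_1 - Δ_0) = -66
Clamped end conditions give two more equations: 2h_0·σ_0 + h_0·σ_1 = 6(Δ_0 - S'(-1)) = 12 and h_1·σ_1 + 2h_1·σ_2 = 6(S'(3) - Δ_1) = 60.
Solving: σ_0 = 23/2, σ_1 = -17, σ_2 = 47/2.
On [1, 3], S'(x) = b_1 + 2c_1·(x - 1) + 3d_1·(x - 1)² with b_1 = Δ_1 - h_1(2σ_1 + σ_2)/6 = -3/2, c_1 = σ_1/2 = -17/2, d_1 = (σ_2 - σ_1)/(6h_1) = 27/8. So S'(1) = -3/2.

-1.5000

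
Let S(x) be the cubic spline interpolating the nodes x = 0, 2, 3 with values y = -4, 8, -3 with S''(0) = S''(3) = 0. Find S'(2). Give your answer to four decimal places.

Write M_i for S''(x_i). With h_i = 2, 1 and divided differences Δ_i = 6, -11, the continuity of S' gives the tridiagonal system
  2·M_0 + 6·M_1 + 1·M_2 = 6(Δ_1 - Δ_0) = -102
Natural end conditions: M_0 = M_2 = 0.
Solving the tridiagonal system: M_0 = 0, M_1 = -17, M_2 = 0.
On [2, 3], S'(x) = b_1 + 2c_1·(x - 2) + 3d_1·(x - 2)² with b_1 = Δ_1 - h_1(2M_1 + M_2)/6 = -16/3, c_1 = M_1/2 = -17/2, d_1 = (M_2 - M_1)/(6h_1) = 17/6. So S'(2) = -16/3.

-5.3333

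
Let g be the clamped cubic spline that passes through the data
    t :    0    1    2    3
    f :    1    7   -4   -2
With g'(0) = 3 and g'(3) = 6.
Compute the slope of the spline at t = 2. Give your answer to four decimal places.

Let m_i = g''(x_i). Step sizes h_i = 1, 1, 1; slopes of the chords Δ_i = (y_(i+1) - y_i)/h_i = 6, -11, 2.
  1·m_0 + 4·m_1 + 1·m_2 = 6(Δ_1 - Δ_0) = -102
  1·m_1 + 4·m_2 + 1·m_3 = 6(Δ_2 - Δ_1) = 78
Clamped end conditions give two more equations: 2h_0·m_0 + h_0·m_1 = 6(Δ_0 - g'(0)) = 18 and h_2·m_2 + 2h_2·m_3 = 6(g'(3) - Δ_2) = 24.
Hence m_0 = 146/5, m_1 = -202/5, m_2 = 152/5, m_3 = -16/5.
On [2, 3], g'(t) = b_2 + 2c_2·(t - 2) + 3d_2·(t - 2)² with b_2 = Δ_2 - h_2(2m_2 + m_3)/6 = -38/5, c_2 = m_2/2 = 76/5, d_2 = (m_3 - m_2)/(6h_2) = -28/5. So g'(2) = -38/5.

-7.6000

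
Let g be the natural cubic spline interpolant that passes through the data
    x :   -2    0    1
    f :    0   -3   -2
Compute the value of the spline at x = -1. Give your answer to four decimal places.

Put M_i = g'' at the i-th knot. Here h = (2, 1) and Δ = (-3/2, 1), so the interior equations h_(i-1)·M_(i-1) + 2(h_(i-1)+h_i)·M_i + h_i·M_(i+1) = 6(Δ_i − Δ_(i-1)) read
  2·M_0 + 6·M_1 + 1·M_2 = 6(Δ_1 - Δ_0) = 15
Natural end conditions: M_0 = M_2 = 0.
Forward elimination and back-substitution give M_0 = 0, M_1 = 5/2, M_2 = 0.
On [-2, 0], g(x) = 0 - 7/3·(x + 2) + 0·(x + 2)² + 5/24·(x + 2)³.
With (x + 2) = 1: g(-1) = -17/8.

-2.1250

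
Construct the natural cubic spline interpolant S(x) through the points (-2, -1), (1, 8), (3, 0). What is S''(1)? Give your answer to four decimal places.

Write M_i for S''(x_i). With h_i = 3, 2 and divided differences Δ_i = 3, -4, the continuity of S' gives the tridiagonal system
  3·M_0 + 10·M_1 + 2·M_2 = 6(Δ_1 - Δ_0) = -42
Natural end conditions: M_0 = M_2 = 0.
Solving: M_0 = 0, M_1 = -21/5, M_2 = 0.

-4.2000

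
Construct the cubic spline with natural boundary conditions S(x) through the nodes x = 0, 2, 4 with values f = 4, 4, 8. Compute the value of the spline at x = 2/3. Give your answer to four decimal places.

Put m_i = S'' at the i-th knot. Here h = (2, 2) and Δ = (0, 2), so the interior equations h_(i-1)·m_(i-1) + 2(h_(i-1)+h_i)·m_i + h_i·m_(i+1) = 6(Δ_i − Δ_(i-1)) read
  2·m_0 + 8·m_1 + 2·m_2 = 6(Δ_1 - Δ_0) = 12
Natural end conditions: m_0 = m_2 = 0.
Hence m_0 = 0, m_1 = 3/2, m_2 = 0.
On [0, 2], S(x) = 4 - 1/2·x + 0·x² + 1/8·x³.
With x = 2/3: S(2/3) = 100/27.

3.7037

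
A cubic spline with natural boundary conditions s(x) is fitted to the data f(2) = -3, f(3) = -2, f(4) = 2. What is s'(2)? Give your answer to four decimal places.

Let M_i = s''(x_i). Step sizes h_i = 1, 1; slopes of the chords Δ_i = (y_(i+1) - y_i)/h_i = 1, 4.
  1·M_0 + 4·M_1 + 1·M_2 = 6(Δ_1 - Δ_0) = 18
Natural end conditions: M_0 = M_2 = 0.
Forward elimination and back-substitution give M_0 = 0, M_1 = 9/2, M_2 = 0.
On [2, 3], s'(x) = b_0 + 2c_0·(x - 2) + 3d_0·(x - 2)² with b_0 = Δ_0 - h_0(2M_0 + M_1)/6 = 1/4, c_0 = M_0/2 = 0, d_0 = (M_1 - M_0)/(6h_0) = 3/4. So s'(2) = 1/4.

0.2500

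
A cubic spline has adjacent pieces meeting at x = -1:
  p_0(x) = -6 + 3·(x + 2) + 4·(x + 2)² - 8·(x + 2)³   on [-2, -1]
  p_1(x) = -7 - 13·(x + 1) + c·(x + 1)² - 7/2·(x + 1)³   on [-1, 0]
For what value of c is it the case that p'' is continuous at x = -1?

p_0''(x) = 8 - 48·(x + 2), so p_0''(-1) = -40. On the right, p_1''(-1) = 2c, so c = -20.

-20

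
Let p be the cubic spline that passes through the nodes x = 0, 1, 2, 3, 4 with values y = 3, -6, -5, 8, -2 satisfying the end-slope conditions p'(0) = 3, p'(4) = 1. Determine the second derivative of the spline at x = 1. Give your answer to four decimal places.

Let M_i = p''(x_i). Step sizes h_i = 1, 1, 1, 1; slopes of the chords Δ_i = (y_(i+1) - y_i)/h_i = -9, 1, 13, -10.
  1·M_0 + 4·M_1 + 1·M_2 = 6(Δ_1 - Δ_0) = 60
  1·M_1 + 4·M_2 + 1·M_3 = 6(Δ_2 - Δ_1) = 72
  1·M_2 + 4·M_3 + 1·M_4 = 6(Δ_3 - Δ_2) = -138
Clamped end conditions give two more equations: 2h_0·M_0 + h_0·M_1 = 6(Δ_0 - p'(0)) = -72 and h_3·M_3 + 2h_3·M_4 = 6(p'(4) - Δ_3) = 66.
Hence M_0 = -1283/28, M_1 = 275/14, M_2 = 109/4, M_3 = -793/14, M_4 = 1717/28.

19.6429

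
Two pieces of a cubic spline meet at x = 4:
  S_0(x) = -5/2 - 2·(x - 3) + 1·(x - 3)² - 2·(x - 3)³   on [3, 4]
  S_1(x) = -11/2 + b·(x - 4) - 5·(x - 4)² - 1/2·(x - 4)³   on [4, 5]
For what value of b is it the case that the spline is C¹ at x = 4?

-6

S_0'(x) = -2 + 2·(x - 3) - 6·(x - 3)², so S_0'(4) = -6. On the right, S_1'(4) = b, so b = -6.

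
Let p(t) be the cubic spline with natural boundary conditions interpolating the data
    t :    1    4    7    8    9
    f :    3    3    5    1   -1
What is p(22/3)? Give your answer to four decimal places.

Write σ_i for p''(x_i). With h_i = 3, 3, 1, 1 and divided differences Δ_i = 0, 2/3, -4, -2, the continuity of p' gives the tridiagonal system
  3·σ_0 + 12·σ_1 + 3·σ_2 = 6(Δ_1 - Δ_0) = 4
  3·σ_1 + 8·σ_2 + 1·σ_3 = 6(Δ_2 - Δ_1) = -28
  1·σ_2 + 4·σ_3 + 1·σ_4 = 6(Δ_3 - Δ_2) = 12
Natural end conditions: σ_0 = σ_4 = 0.
Solving the tridiagonal system: σ_0 = 0, σ_1 = 31/21, σ_2 = -32/7, σ_3 = 29/7, σ_4 = 0.
On [7, 8], p(t) = 5 - 19/6·(t - 7) - 16/7·(t - 7)² + 61/42·(t - 7)³.
With (t - 7) = 1/3: p(22/3) = 2123/567.

3.7443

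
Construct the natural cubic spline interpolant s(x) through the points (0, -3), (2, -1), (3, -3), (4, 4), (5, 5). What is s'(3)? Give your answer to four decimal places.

Put M_i = s'' at the i-th knot. Here h = (2, 1, 1, 1) and Δ = (1, -2, 7, 1), so the interior equations h_(i-1)·M_(i-1) + 2(h_(i-1)+h_i)·M_i + h_i·M_(i+1) = 6(Δ_i − Δ_(i-1)) read
  2·M_0 + 6·M_1 + 1·M_2 = 6(Δ_1 - Δ_0) = -18
  1·M_1 + 4·M_2 + 1·M_3 = 6(Δ_2 - Δ_1) = 54
  1·M_2 + 4·M_3 + 1·M_4 = 6(Δ_3 - Δ_2) = -36
Natural end conditions: M_0 = M_4 = 0.
Forward elimination and back-substitution give M_0 = 0, M_1 = -261/43, M_2 = 792/43, M_3 = -585/43, M_4 = 0.
On [3, 4], s'(x) = b_2 + 2c_2·(x - 3) + 3d_2·(x - 3)² with b_2 = Δ_2 - h_2(2M_2 + M_3)/6 = 269/86, c_2 = M_2/2 = 396/43, d_2 = (M_3 - M_2)/(6h_2) = -459/86. So s'(3) = 269/86.

3.1279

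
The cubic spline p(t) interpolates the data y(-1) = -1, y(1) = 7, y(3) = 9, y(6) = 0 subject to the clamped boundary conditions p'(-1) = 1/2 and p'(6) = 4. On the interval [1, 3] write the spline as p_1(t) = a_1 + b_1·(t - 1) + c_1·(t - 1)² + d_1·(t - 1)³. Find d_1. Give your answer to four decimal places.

-0.1588

Put m_i = p'' at the i-th knot. Here h = (2, 2, 3) and Δ = (4, 1, -3), so the interior equations h_(i-1)·m_(i-1) + 2(h_(i-1)+h_i)·m_i + h_i·m_(i+1) = 6(Δ_i − Δ_(i-1)) read
  2·m_0 + 8·m_1 + 2·m_2 = 6(Δ_1 - Δ_0) = -18
  2·m_1 + 10·m_2 + 3·m_3 = 6(Δ_2 - Δ_1) = -24
Clamped end conditions give two more equations: 2h_0·m_0 + h_0·m_1 = 6(Δ_0 - p'(-1)) = 21 and h_2·m_2 + 2h_2·m_3 = 6(p'(6) - Δ_2) = 42.
Hence m_0 = 245/37, m_1 = -203/74, m_2 = -172/37, m_3 = 345/37.
On [1, 3], with p_1(t) = a_1 + b_1·(t - 1) + c_1·(t - 1)² + d_1·(t - 1)³: c_1 = m_1/2 = -203/148, d_1 = (m_2 - m_1)/(6h_1) = -47/296, b_1 = Δ_1 - h_1(2m_1 + m_2)/6 = 162/37.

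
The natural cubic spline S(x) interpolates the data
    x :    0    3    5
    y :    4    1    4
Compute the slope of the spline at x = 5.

Write M_i for S''(x_i). With h_i = 3, 2 and divided differences Δ_i = -1, 3/2, the continuity of S' gives the tridiagonal system
  3·M_0 + 10·M_1 + 2·M_2 = 6(Δ_1 - Δ_0) = 15
Natural end conditions: M_0 = M_2 = 0.
Solving: M_0 = 0, M_1 = 3/2, M_2 = 0.
On [3, 5], S'(x) = b_1 + 2c_1·(x - 3) + 3d_1·(x - 3)² with b_1 = Δ_1 - h_1(2M_1 + M_2)/6 = 1/2, c_1 = M_1/2 = 3/4, d_1 = (M_2 - M_1)/(6h_1) = -1/8. So S'(5) = 2.

2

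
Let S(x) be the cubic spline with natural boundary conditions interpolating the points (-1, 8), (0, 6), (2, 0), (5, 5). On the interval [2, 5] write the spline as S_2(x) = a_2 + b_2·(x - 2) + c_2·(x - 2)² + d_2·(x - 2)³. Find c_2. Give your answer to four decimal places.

Put m_i = S'' at the i-th knot. Here h = (1, 2, 3) and Δ = (-2, -3, 5/3), so the interior equations h_(i-1)·m_(i-1) + 2(h_(i-1)+h_i)·m_i + h_i·m_(i+1) = 6(Δ_i − Δ_(i-1)) read
  1·m_0 + 6·m_1 + 2·m_2 = 6(Δ_1 - Δ_0) = -6
  2·m_1 + 10·m_2 + 3·m_3 = 6(Δ_2 - Δ_1) = 28
Natural end conditions: m_0 = m_3 = 0.
Forward elimination and back-substitution give m_0 = 0, m_1 = -29/14, m_2 = 45/14, m_3 = 0.
On [2, 5], with S_2(x) = a_2 + b_2·(x - 2) + c_2·(x - 2)² + d_2·(x - 2)³: c_2 = m_2/2 = 45/28, d_2 = (m_3 - m_2)/(6h_2) = -5/28, b_2 = Δ_2 - h_2(2m_2 + m_3)/6 = -65/42.

1.6071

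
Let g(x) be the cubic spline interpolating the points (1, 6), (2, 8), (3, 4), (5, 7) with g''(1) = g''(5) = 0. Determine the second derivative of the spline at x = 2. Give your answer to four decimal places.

-10.8261

Put M_i = g'' at the i-th knot. Here h = (1, 1, 2) and Δ = (2, -4, 3/2), so the interior equations h_(i-1)·M_(i-1) + 2(h_(i-1)+h_i)·M_i + h_i·M_(i+1) = 6(Δ_i − Δ_(i-1)) read
  1·M_0 + 4·M_1 + 1·M_2 = 6(Δ_1 - Δ_0) = -36
  1·M_1 + 6·M_2 + 2·M_3 = 6(Δ_2 - Δ_1) = 33
Natural end conditions: M_0 = M_3 = 0.
Hence M_0 = 0, M_1 = -249/23, M_2 = 168/23, M_3 = 0.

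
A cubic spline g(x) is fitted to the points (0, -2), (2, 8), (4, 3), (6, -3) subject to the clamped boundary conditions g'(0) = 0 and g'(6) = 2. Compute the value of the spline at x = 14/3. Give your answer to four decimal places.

Write σ_i for g''(x_i). With h_i = 2, 2, 2 and divided differences Δ_i = 5, -5/2, -3, the continuity of g' gives the tridiagonal system
  2·σ_0 + 8·σ_1 + 2·σ_2 = 6(Δ_1 - Δ_0) = -45
  2·σ_1 + 8·σ_2 + 2·σ_3 = 6(Δ_2 - Δ_1) = -3
Clamped end conditions give two more equations: 2h_0·σ_0 + h_0·σ_1 = 6(Δ_0 - g'(0)) = 30 and h_2·σ_2 + 2h_2·σ_3 = 6(g'(6) - Δ_2) = 30.
Solving the tridiagonal system: σ_0 = 353/30, σ_1 = -128/15, σ_2 = -2/15, σ_3 = 227/30.
On [4, 6], g(x) = 3 - 163/30·(x - 4) - 1/15·(x - 4)² + 77/120·(x - 4)³.
With (x - 4) = 2/3: g(14/3) = -187/405.

-0.4617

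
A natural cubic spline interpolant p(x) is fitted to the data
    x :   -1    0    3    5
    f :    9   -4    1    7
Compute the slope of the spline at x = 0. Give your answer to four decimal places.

Let m_i = p''(x_i). Step sizes h_i = 1, 3, 2; slopes of the chords Δ_i = (y_(i+1) - y_i)/h_i = -13, 5/3, 3.
  1·m_0 + 8·m_1 + 3·m_2 = 6(Δ_1 - Δ_0) = 88
  3·m_1 + 10·m_2 + 2·m_3 = 6(Δ_2 - Δ_1) = 8
Natural end conditions: m_0 = m_3 = 0.
Hence m_0 = 0, m_1 = 856/71, m_2 = -200/71, m_3 = 0.
On [0, 3], p'(x) = b_1 + 2c_1·x + 3d_1·x² with b_1 = Δ_1 - h_1(2m_1 + m_2)/6 = -1913/213, c_1 = m_1/2 = 428/71, d_1 = (m_2 - m_1)/(6h_1) = -176/213. So p'(0) = -1913/213.

-8.9812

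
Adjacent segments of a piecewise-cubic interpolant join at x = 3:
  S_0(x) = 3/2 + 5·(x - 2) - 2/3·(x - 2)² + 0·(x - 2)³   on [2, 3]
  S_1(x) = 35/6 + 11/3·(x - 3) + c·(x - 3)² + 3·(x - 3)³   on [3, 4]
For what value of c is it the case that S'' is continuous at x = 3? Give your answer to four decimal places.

-0.6667

S_0''(x) = -4/3 + 0·(x - 2), so S_0''(3) = -4/3. On the right, S_1''(3) = 2c, so c = -2/3.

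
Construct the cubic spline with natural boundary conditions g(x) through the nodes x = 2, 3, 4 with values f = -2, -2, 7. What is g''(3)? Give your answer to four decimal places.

Put M_i = g'' at the i-th knot. Here h = (1, 1) and Δ = (0, 9), so the interior equations h_(i-1)·M_(i-1) + 2(h_(i-1)+h_i)·M_i + h_i·M_(i+1) = 6(Δ_i − Δ_(i-1)) read
  1·M_0 + 4·M_1 + 1·M_2 = 6(Δ_1 - Δ_0) = 54
Natural end conditions: M_0 = M_2 = 0.
Hence M_0 = 0, M_1 = 27/2, M_2 = 0.

13.5000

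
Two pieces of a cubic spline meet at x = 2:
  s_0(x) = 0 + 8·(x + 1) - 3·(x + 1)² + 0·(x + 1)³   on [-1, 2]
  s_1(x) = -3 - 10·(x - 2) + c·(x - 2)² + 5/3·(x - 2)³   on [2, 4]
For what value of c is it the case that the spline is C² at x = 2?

s_0''(x) = -6 + 0·(x + 1), so s_0''(2) = -6. On the right, s_1''(2) = 2c, so c = -3.

-3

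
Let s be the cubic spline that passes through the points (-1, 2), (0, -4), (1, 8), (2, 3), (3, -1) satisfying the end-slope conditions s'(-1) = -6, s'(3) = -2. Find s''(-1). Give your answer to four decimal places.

Let σ_i = s''(x_i). Step sizes h_i = 1, 1, 1, 1; slopes of the chords Δ_i = (y_(i+1) - y_i)/h_i = -6, 12, -5, -4.
  1·σ_0 + 4·σ_1 + 1·σ_2 = 6(Δ_1 - Δ_0) = 108
  1·σ_1 + 4·σ_2 + 1·σ_3 = 6(Δ_2 - Δ_1) = -102
  1·σ_2 + 4·σ_3 + 1·σ_4 = 6(Δ_3 - Δ_2) = 6
Clamped end conditions give two more equations: 2h_0·σ_0 + h_0·σ_1 = 6(Δ_0 - s'(-1)) = 0 and h_3·σ_3 + 2h_3·σ_4 = 6(s'(3) - Δ_3) = 12.
Forward elimination and back-substitution give σ_0 = -587/28, σ_1 = 587/14, σ_2 = -155/4, σ_3 = 155/14, σ_4 = 13/28.

-20.9643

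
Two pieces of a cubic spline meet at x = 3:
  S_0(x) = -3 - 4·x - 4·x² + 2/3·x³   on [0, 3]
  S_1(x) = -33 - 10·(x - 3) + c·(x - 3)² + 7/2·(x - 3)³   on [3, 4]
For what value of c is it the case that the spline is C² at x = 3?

S_0''(x) = -8 + 4·x, so S_0''(3) = 4. On the right, S_1''(3) = 2c, so c = 2.

2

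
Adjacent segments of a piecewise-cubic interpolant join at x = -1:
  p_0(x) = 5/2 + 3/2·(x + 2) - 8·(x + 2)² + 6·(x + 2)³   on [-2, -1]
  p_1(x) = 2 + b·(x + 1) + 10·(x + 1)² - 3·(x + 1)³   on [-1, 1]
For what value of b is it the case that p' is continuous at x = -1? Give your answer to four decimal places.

p_0'(x) = 3/2 - 16·(x + 2) + 18·(x + 2)², so p_0'(-1) = 7/2. On the right, p_1'(-1) = b, so b = 7/2.

3.5000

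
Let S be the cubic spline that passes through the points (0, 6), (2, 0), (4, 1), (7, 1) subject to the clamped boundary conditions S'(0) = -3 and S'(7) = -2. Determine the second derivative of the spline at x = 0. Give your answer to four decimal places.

-1.5541

With M_i denoting the second derivative at x_i, h_i = 2, 2, 3, and Δ_i = (y_(i+1) − y_i)/h_i = -3, 1/2, 0:
  2·M_0 + 8·M_1 + 2·M_2 = 6(Δ_1 - Δ_0) = 21
  2·M_1 + 10·M_2 + 3·M_3 = 6(Δ_2 - Δ_1) = -3
Clamped end conditions give two more equations: 2h_0·M_0 + h_0·M_1 = 6(Δ_0 - S'(0)) = 0 and h_2·M_2 + 2h_2·M_3 = 6(S'(7) - Δ_2) = -12.
Hence M_0 = -115/74, M_1 = 115/37, M_2 = -14/37, M_3 = -67/37.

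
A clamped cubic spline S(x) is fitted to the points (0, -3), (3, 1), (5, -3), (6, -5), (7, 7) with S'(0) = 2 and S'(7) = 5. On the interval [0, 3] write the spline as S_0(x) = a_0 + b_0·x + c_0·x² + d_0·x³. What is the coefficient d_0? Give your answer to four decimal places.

-0.0431

Write M_i for S''(x_i). With h_i = 3, 2, 1, 1 and divided differences Δ_i = 4/3, -2, -2, 12, the continuity of S' gives the tridiagonal system
  3·M_0 + 10·M_1 + 2·M_2 = 6(Δ_1 - Δ_0) = -20
  2·M_1 + 6·M_2 + 1·M_3 = 6(Δ_2 - Δ_1) = 0
  1·M_2 + 4·M_3 + 1·M_4 = 6(Δ_3 - Δ_2) = 84
Clamped end conditions give two more equations: 2h_0·M_0 + h_0·M_1 = 6(Δ_0 - S'(0)) = -4 and h_3·M_3 + 2h_3·M_4 = 6(S'(7) - Δ_3) = -42.
Solving: M_0 = -29/156, M_1 = -25/26, M_2 = -511/104, M_3 = 1633/52, M_4 = -3817/104.
On [0, 3], with S_0(x) = a_0 + b_0·x + c_0·x² + d_0·x³: c_0 = M_0/2 = -29/312, d_0 = (M_1 - M_0)/(6h_0) = -121/2808, b_0 = Δ_0 - h_0(2M_0 + M_1)/6 = 2.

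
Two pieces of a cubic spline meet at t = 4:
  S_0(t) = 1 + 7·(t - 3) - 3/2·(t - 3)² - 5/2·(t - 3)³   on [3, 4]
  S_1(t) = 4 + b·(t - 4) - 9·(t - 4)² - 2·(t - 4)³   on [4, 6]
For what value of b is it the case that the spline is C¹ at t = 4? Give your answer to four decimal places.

-3.5000

S_0'(t) = 7 - 3·(t - 3) - 15/2·(t - 3)², so S_0'(4) = -7/2. On the right, S_1'(4) = b, so b = -7/2.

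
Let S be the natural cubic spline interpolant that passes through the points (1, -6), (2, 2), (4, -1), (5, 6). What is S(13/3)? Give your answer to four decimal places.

0.5231

Write M_i for S''(x_i). With h_i = 1, 2, 1 and divided differences Δ_i = 8, -3/2, 7, the continuity of S' gives the tridiagonal system
  1·M_0 + 6·M_1 + 2·M_2 = 6(Δ_1 - Δ_0) = -57
  2·M_1 + 6·M_2 + 1·M_3 = 6(Δ_2 - Δ_1) = 51
Natural end conditions: M_0 = M_3 = 0.
Solving the tridiagonal system: M_0 = 0, M_1 = -111/8, M_2 = 105/8, M_3 = 0.
On [4, 5], S(t) = -1 + 21/8·(t - 4) + 105/16·(t - 4)² - 35/16·(t - 4)³.
With (t - 4) = 1/3: S(13/3) = 113/216.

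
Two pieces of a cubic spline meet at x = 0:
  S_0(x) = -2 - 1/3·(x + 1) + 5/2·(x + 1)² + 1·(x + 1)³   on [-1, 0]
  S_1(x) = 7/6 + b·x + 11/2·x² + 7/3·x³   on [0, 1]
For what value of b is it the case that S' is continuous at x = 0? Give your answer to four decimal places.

7.6667

S_0'(x) = -1/3 + 5·(x + 1) + 3·(x + 1)², so S_0'(0) = 23/3. On the right, S_1'(0) = b, so b = 23/3.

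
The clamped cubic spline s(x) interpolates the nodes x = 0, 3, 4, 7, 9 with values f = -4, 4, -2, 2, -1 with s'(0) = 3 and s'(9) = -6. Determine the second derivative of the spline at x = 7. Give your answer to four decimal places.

-2.9700

With M_i denoting the second derivative at x_i, h_i = 3, 1, 3, 2, and Δ_i = (y_(i+1) − y_i)/h_i = 8/3, -6, 4/3, -3/2:
  3·M_0 + 8·M_1 + 1·M_2 = 6(Δ_1 - Δ_0) = -52
  1·M_1 + 8·M_2 + 3·M_3 = 6(Δ_2 - Δ_1) = 44
  3·M_2 + 10·M_3 + 2·M_4 = 6(Δ_3 - Δ_2) = -17
Clamped end conditions give two more equations: 2h_0·M_0 + h_0·M_1 = 6(Δ_0 - s'(0)) = -2 and h_3·M_3 + 2h_3·M_4 = 6(s'(9) - Δ_3) = -27.
Forward elimination and back-substitution give M_0 = 745/178, M_1 = -2413/267, M_2 = 4135/534, M_3 = -793/267, M_4 = -5623/1068.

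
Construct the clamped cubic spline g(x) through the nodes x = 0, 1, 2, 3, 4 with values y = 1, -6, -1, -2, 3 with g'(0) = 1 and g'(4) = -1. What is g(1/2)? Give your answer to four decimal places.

With M_i denoting the second derivative at x_i, h_i = 1, 1, 1, 1, and Δ_i = (y_(i+1) − y_i)/h_i = -7, 5, -1, 5:
  1·M_0 + 4·M_1 + 1·M_2 = 6(Δ_1 - Δ_0) = 72
  1·M_1 + 4·M_2 + 1·M_3 = 6(Δ_2 - Δ_1) = -36
  1·M_2 + 4·M_3 + 1·M_4 = 6(Δ_3 - Δ_2) = 36
Clamped end conditions give two more equations: 2h_0·M_0 + h_0·M_1 = 6(Δ_0 - g'(0)) = -48 and h_3·M_3 + 2h_3·M_4 = 6(g'(4) - Δ_3) = -36.
Forward elimination and back-substitution give M_0 = -41, M_1 = 34, M_2 = -23, M_3 = 22, M_4 = -29.
On [0, 1], g(x) = 1 + 1·x - 41/2·x² + 25/2·x³.
With x = 1/2: g(1/2) = -33/16.

-2.0625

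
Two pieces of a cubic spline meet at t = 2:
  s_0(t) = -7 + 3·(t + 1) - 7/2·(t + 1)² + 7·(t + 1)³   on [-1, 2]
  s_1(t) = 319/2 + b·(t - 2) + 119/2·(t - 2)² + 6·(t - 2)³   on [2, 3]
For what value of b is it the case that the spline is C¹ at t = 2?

s_0'(t) = 3 - 7·(t + 1) + 21·(t + 1)², so s_0'(2) = 171. On the right, s_1'(2) = b, so b = 171.

171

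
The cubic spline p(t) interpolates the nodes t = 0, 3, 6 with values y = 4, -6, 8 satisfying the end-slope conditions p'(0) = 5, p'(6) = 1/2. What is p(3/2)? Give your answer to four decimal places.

1.0156

With M_i denoting the second derivative at x_i, h_i = 3, 3, and Δ_i = (y_(i+1) − y_i)/h_i = -10/3, 14/3:
  3·M_0 + 12·M_1 + 3·M_2 = 6(Δ_1 - Δ_0) = 48
Clamped end conditions give two more equations: 2h_0·M_0 + h_0·M_1 = 6(Δ_0 - p'(0)) = -50 and h_1·M_1 + 2h_1·M_2 = 6(p'(6) - Δ_1) = -25.
Solving: M_0 = -157/12, M_1 = 19/2, M_2 = -107/12.
On [0, 3], p(t) = 4 + 5·t - 157/24·t² + 271/216·t³.
With t = 3/2: p(3/2) = 65/64.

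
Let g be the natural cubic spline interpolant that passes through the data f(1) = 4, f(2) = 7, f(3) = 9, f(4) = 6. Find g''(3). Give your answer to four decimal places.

-7.6000

Put σ_i = g'' at the i-th knot. Here h = (1, 1, 1) and Δ = (3, 2, -3), so the interior equations h_(i-1)·σ_(i-1) + 2(h_(i-1)+h_i)·σ_i + h_i·σ_(i+1) = 6(Δ_i − Δ_(i-1)) read
  1·σ_0 + 4·σ_1 + 1·σ_2 = 6(Δ_1 - Δ_0) = -6
  1·σ_1 + 4·σ_2 + 1·σ_3 = 6(Δ_2 - Δ_1) = -30
Natural end conditions: σ_0 = σ_3 = 0.
Solving: σ_0 = 0, σ_1 = 2/5, σ_2 = -38/5, σ_3 = 0.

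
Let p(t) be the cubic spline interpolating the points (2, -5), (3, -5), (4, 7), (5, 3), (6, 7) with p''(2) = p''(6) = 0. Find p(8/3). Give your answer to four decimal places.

-6.6667

Let m_i = p''(x_i). Step sizes h_i = 1, 1, 1, 1; slopes of the chords Δ_i = (y_(i+1) - y_i)/h_i = 0, 12, -4, 4.
  1·m_0 + 4·m_1 + 1·m_2 = 6(Δ_1 - Δ_0) = 72
  1·m_1 + 4·m_2 + 1·m_3 = 6(Δ_2 - Δ_1) = -96
  1·m_2 + 4·m_3 + 1·m_4 = 6(Δ_3 - Δ_2) = 48
Natural end conditions: m_0 = m_4 = 0.
Forward elimination and back-substitution give m_0 = 0, m_1 = 27, m_2 = -36, m_3 = 21, m_4 = 0.
On [2, 3], p(t) = -5 - 9/2·(t - 2) + 0·(t - 2)² + 9/2·(t - 2)³.
With (t - 2) = 2/3: p(8/3) = -20/3.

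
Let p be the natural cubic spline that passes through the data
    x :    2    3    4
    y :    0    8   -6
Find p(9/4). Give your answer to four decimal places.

3.2891

Let M_i = p''(x_i). Step sizes h_i = 1, 1; slopes of the chords Δ_i = (y_(i+1) - y_i)/h_i = 8, -14.
  1·M_0 + 4·M_1 + 1·M_2 = 6(Δ_1 - Δ_0) = -132
Natural end conditions: M_0 = M_2 = 0.
Forward elimination and back-substitution give M_0 = 0, M_1 = -33, M_2 = 0.
On [2, 3], p(x) = 0 + 27/2·(x - 2) + 0·(x - 2)² - 11/2·(x - 2)³.
With (x - 2) = 1/4: p(9/4) = 421/128.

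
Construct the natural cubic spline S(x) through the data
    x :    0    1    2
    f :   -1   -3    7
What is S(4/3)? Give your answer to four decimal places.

-0.7778

Let m_i = S''(x_i). Step sizes h_i = 1, 1; slopes of the chords Δ_i = (y_(i+1) - y_i)/h_i = -2, 10.
  1·m_0 + 4·m_1 + 1·m_2 = 6(Δ_1 - Δ_0) = 72
Natural end conditions: m_0 = m_2 = 0.
Solving the tridiagonal system: m_0 = 0, m_1 = 18, m_2 = 0.
On [1, 2], S(x) = -3 + 4·(x - 1) + 9·(x - 1)² - 3·(x - 1)³.
With (x - 1) = 1/3: S(4/3) = -7/9.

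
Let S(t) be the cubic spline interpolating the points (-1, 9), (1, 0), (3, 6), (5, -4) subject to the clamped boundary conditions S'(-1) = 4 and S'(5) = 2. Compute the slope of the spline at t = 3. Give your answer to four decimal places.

Write M_i for S''(x_i). With h_i = 2, 2, 2 and divided differences Δ_i = -9/2, 3, -5, the continuity of S' gives the tridiagonal system
  2·M_0 + 8·M_1 + 2·M_2 = 6(Δ_1 - Δ_0) = 45
  2·M_1 + 8·M_2 + 2·M_3 = 6(Δ_2 - Δ_1) = -48
Clamped end conditions give two more equations: 2h_0·M_0 + h_0·M_1 = 6(Δ_0 - S'(-1)) = -51 and h_2·M_2 + 2h_2·M_3 = 6(S'(5) - Δ_2) = 42.
Solving: M_0 = -593/30, M_1 = 421/30, M_2 = -208/15, M_3 = 523/30.
On [3, 5], S'(t) = b_2 + 2c_2·(t - 3) + 3d_2·(t - 3)² with b_2 = Δ_2 - h_2(2M_2 + M_3)/6 = -47/30, c_2 = M_2/2 = -104/15, d_2 = (M_3 - M_2)/(6h_2) = 313/120. So S'(3) = -47/30.

-1.5667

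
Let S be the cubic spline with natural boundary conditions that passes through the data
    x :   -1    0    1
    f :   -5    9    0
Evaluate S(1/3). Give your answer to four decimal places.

With σ_i denoting the second derivative at x_i, h_i = 1, 1, and Δ_i = (y_(i+1) − y_i)/h_i = 14, -9:
  1·σ_0 + 4·σ_1 + 1·σ_2 = 6(Δ_1 - Δ_0) = -138
Natural end conditions: σ_0 = σ_2 = 0.
Hence σ_0 = 0, σ_1 = -69/2, σ_2 = 0.
On [0, 1], S(x) = 9 + 5/2·x - 69/4·x² + 23/4·x³.
With x = 1/3: S(1/3) = 439/54.

8.1296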